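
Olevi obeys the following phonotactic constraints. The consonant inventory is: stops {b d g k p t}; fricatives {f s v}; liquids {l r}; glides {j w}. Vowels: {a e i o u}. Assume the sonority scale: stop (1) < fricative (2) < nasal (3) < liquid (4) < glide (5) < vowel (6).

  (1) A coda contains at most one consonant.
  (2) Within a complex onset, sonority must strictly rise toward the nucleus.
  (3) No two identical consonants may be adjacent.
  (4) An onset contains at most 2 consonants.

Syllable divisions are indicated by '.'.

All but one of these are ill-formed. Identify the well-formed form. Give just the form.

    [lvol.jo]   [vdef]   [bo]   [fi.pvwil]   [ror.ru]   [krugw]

[bo]

[lvol.jo] — violates constraint 2: syllable 1 onset /lv/: /l/ (liquid, 4) → /v/ (fricative, 2) does not rise → ill-formed
[vdef] — violates constraint 2: syllable 1 onset /vd/: /v/ (fricative, 2) → /d/ (stop, 1) does not rise → ill-formed
[bo] — σ1 onset /b/, coda /∅/ ok → well-formed
[fi.pvwil] — violates constraint 4: syllable 2 onset /pvw/ has 3 consonants (> 2) → ill-formed
[ror.ru] — violates constraint 3: adjacent identical consonants /rr/ → ill-formed
[krugw] — violates constraint 1: syllable 1 coda /gw/ has 2 consonants (> 1) → ill-formed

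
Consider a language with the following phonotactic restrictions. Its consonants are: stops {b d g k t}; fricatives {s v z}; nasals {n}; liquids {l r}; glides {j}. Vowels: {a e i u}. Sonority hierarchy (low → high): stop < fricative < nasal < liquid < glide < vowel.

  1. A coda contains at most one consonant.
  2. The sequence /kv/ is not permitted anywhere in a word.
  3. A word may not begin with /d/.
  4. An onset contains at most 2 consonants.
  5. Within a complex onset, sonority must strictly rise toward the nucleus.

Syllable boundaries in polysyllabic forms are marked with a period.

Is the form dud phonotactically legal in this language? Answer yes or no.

dud — violates constraint 3: word begins with /d/ → phonotactically illegal

no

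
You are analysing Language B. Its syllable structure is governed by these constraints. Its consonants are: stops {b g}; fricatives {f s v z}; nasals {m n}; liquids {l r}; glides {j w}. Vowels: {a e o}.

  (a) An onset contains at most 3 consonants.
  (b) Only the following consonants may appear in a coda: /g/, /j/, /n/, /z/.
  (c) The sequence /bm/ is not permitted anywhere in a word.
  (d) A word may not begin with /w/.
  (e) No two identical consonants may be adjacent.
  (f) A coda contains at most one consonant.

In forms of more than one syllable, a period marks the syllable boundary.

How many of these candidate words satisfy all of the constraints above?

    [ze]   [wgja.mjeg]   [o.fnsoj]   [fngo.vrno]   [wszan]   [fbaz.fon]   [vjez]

5

[ze] — σ1 onset /z/, coda /∅/ ok → phonotactically legal
[wgja.mjeg] — violates constraint (d): word begins with /w/ → phonotactically illegal
[o.fnsoj] — σ1 onset /∅/, coda /∅/ ok; σ2 onset /fns/ (3C), coda /j/ ok → phonotactically legal
[fngo.vrno] — σ1 onset /fng/ (3C), coda /∅/ ok; σ2 onset /vrn/ (3C), coda /∅/ ok → phonotactically legal
[wszan] — violates constraint (d): word begins with /w/ → phonotactically illegal
[fbaz.fon] — σ1 onset /fb/ (2C), coda /z/ ok; σ2 onset /f/, coda /n/ ok → phonotactically legal
[vjez] — σ1 onset /vj/ (2C), coda /z/ ok → phonotactically legal
Phonotactically legal: [ze], [o.fnsoj], [fngo.vrno], [fbaz.fon], [vjez] → 5.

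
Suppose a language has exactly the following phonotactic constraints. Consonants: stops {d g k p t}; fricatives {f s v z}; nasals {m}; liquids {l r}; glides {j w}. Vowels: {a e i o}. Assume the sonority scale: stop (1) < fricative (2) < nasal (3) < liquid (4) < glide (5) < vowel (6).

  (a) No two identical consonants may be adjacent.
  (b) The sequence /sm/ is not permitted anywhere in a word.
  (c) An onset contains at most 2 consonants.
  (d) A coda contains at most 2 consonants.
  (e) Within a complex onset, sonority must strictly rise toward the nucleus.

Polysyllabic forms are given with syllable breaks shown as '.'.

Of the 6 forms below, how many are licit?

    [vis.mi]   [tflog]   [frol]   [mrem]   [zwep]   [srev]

4

[vis.mi] — violates constraint (b): contains banned sequence /sm/ → illicit
[tflog] — violates constraint (c): syllable 1 onset /tfl/ has 3 consonants (> 2) → illicit
[frol] — σ1 onset /fr/ (2→4 rises), coda /l/ ok → licit
[mrem] — σ1 onset /mr/ (3→4 rises), coda /m/ ok → licit
[zwep] — σ1 onset /zw/ (2→5 rises), coda /p/ ok → licit
[srev] — σ1 onset /sr/ (2→4 rises), coda /v/ ok → licit
Licit: [frol], [mrem], [zwep], [srev] → 4.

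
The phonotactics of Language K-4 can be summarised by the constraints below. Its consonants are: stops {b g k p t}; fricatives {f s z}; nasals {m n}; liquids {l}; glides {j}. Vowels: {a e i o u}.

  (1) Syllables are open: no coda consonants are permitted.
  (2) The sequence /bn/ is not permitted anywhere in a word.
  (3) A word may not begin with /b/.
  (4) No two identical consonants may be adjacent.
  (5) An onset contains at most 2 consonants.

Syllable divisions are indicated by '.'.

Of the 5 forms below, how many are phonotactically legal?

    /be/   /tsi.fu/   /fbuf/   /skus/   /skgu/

1

/be/ — violates constraint 3: word begins with /b/ → phonotactically illegal
/tsi.fu/ — σ1 onset /ts/ (2C), coda /∅/ ok; σ2 onset /f/, coda /∅/ ok → phonotactically legal
/fbuf/ — violates constraint 1: syllable 1 coda /f/ has 1 consonant (> 0) → phonotactically illegal
/skus/ — violates constraint 1: syllable 1 coda /s/ has 1 consonant (> 0) → phonotactically illegal
/skgu/ — violates constraint 5: syllable 1 onset /skg/ has 3 consonants (> 2) → phonotactically illegal
Phonotactically legal: /tsi.fu/ → 1.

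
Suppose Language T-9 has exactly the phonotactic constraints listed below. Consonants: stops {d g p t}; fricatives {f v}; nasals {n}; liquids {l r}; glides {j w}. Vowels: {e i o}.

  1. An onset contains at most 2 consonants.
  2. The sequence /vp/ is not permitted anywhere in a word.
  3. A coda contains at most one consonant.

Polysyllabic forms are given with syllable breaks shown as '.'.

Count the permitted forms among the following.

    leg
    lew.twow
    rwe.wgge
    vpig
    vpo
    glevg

leg — σ1 onset /l/, coda /g/ ok → permitted
lew.twow — σ1 onset /l/, coda /w/ ok; σ2 onset /tw/ (2C), coda /w/ ok → permitted
rwe.wgge — violates constraint 1: syllable 2 onset /wgg/ has 3 consonants (> 2) → not permitted
vpig — violates constraint 2: contains banned sequence /vp/ → not permitted
vpo — violates constraint 2: contains banned sequence /vp/ → not permitted
glevg — violates constraint 3: syllable 1 coda /vg/ has 2 consonants (> 1) → not permitted
Permitted: leg, lew.twow → 2.

2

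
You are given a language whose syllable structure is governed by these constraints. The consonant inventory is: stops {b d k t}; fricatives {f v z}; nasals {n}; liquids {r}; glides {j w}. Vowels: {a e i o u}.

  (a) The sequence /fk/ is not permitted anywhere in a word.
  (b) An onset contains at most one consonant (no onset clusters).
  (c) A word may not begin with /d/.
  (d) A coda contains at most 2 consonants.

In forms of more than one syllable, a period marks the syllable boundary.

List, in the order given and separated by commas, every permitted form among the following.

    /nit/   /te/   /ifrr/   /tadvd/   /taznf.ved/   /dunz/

/nit/ — σ1 onset /n/, coda /t/ ok → permitted
/te/ — σ1 onset /t/, coda /∅/ ok → permitted
/ifrr/ — violates constraint (d): syllable 1 coda /frr/ has 3 consonants (> 2) → not permitted
/tadvd/ — violates constraint (d): syllable 1 coda /dvd/ has 3 consonants (> 2) → not permitted
/taznf.ved/ — violates constraint (d): syllable 1 coda /znf/ has 3 consonants (> 2) → not permitted
/dunz/ — violates constraint (c): word begins with /d/ → not permitted

/nit/, /te/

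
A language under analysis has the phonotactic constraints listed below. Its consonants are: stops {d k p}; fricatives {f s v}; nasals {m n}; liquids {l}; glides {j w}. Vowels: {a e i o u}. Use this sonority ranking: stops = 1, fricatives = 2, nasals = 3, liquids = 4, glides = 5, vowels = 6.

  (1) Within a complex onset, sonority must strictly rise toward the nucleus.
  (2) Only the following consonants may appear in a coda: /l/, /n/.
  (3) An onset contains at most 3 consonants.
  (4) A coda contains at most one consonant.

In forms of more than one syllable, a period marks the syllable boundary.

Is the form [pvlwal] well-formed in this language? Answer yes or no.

[pvlwal] — violates constraint 3: syllable 1 onset /pvlw/ has 4 consonants (> 3) → ill-formed

no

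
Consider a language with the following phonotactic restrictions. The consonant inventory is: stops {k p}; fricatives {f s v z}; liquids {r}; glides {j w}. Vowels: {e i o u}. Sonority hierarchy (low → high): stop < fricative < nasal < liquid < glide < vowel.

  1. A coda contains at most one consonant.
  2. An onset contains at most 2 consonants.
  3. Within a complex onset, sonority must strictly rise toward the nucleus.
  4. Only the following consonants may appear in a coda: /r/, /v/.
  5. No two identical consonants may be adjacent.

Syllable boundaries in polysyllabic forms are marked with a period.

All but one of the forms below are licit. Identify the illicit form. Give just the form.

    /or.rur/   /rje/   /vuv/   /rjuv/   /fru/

/or.rur/

/or.rur/ — violates constraint 5: adjacent identical consonants /rr/ → illicit
/rje/ — σ1 onset /rj/ (4→5 rises), coda /∅/ ok → licit
/vuv/ — σ1 onset /v/, coda /v/ ok → licit
/rjuv/ — σ1 onset /rj/ (4→5 rises), coda /v/ ok → licit
/fru/ — σ1 onset /fr/ (2→4 rises), coda /∅/ ok → licit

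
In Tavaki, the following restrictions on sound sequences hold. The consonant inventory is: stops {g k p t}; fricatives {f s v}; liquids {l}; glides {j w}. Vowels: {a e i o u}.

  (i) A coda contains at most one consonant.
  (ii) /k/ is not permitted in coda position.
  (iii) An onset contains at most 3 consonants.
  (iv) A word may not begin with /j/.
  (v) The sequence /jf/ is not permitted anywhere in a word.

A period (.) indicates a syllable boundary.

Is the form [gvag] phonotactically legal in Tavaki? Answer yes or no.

yes

[gvag] — σ1 onset /gv/ (2C), coda /g/ ok → phonotactically legal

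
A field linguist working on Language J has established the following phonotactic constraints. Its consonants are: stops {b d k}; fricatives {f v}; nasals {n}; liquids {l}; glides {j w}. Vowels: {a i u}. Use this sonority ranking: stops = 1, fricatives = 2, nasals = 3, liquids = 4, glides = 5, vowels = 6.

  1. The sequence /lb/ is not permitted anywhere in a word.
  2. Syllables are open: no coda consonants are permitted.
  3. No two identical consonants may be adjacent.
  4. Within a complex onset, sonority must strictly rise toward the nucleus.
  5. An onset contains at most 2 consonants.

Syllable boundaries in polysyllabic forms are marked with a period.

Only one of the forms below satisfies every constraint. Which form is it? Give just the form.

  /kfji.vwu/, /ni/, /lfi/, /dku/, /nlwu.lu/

/kfji.vwu/ — violates constraint 5: syllable 1 onset /kfj/ has 3 consonants (> 2) → ill-formed
/ni/ — σ1 onset /n/, coda /∅/ ok → well-formed
/lfi/ — violates constraint 4: syllable 1 onset /lf/: /l/ (liquid, 4) → /f/ (fricative, 2) does not rise → ill-formed
/dku/ — violates constraint 4: syllable 1 onset /dk/: /d/ (stop, 1) → /k/ (stop, 1) does not rise → ill-formed
/nlwu.lu/ — violates constraint 5: syllable 1 onset /nlw/ has 3 consonants (> 2) → ill-formed

/ni/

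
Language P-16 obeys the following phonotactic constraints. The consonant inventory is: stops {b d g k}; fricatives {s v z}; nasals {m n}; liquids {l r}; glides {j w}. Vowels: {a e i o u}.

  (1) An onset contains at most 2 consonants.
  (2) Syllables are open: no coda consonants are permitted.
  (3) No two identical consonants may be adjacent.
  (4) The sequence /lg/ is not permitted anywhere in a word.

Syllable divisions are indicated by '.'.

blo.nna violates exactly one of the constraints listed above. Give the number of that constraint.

blo.nna: adjacent identical consonants /nn/.
This is a violation of constraint 3: "No two identical consonants may be adjacent."
The remaining constraints (1, 2, 4) are satisfied.

3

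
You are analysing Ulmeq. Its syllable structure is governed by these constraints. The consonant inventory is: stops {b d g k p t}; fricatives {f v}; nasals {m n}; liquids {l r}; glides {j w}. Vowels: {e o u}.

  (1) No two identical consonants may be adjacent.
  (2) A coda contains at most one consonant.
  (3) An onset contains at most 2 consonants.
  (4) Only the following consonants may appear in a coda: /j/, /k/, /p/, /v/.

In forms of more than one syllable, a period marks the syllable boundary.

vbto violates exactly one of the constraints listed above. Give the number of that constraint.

vbto: syllable 1 onset /vbt/ has 3 consonants (> 2).
This is a violation of constraint 3: "An onset contains at most 2 consonants."
The remaining constraints (1, 2, 4) are satisfied.

3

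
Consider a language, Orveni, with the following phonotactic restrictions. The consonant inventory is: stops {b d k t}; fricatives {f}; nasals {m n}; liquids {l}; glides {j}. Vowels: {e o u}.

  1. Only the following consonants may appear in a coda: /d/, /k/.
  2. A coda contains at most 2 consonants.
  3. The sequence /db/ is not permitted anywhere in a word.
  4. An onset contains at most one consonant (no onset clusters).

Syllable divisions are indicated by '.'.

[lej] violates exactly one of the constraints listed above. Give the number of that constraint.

[lej]: syllable 1 coda contains /j/, which is not a licensed coda consonant.
This is a violation of constraint 1: "Only the following consonants may appear in a coda: /d/, /k/."
The remaining constraints (2, 3, 4) are satisfied.

1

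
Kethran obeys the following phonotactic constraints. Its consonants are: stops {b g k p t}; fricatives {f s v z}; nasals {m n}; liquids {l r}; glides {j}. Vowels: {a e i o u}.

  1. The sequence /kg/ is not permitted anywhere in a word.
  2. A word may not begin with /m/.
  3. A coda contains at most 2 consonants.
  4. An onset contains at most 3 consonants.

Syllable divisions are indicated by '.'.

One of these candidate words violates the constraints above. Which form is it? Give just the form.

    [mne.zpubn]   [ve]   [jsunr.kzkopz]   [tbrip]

[mne.zpubn] — violates constraint 2: word begins with /m/ → not permitted
[ve] — σ1 onset /v/, coda /∅/ ok → permitted
[jsunr.kzkopz] — σ1 onset /js/ (2C), coda /nr/ (2C) ok; σ2 onset /kzk/ (3C), coda /pz/ (2C) ok → permitted
[tbrip] — σ1 onset /tbr/ (3C), coda /p/ ok → permitted

[mne.zpubn]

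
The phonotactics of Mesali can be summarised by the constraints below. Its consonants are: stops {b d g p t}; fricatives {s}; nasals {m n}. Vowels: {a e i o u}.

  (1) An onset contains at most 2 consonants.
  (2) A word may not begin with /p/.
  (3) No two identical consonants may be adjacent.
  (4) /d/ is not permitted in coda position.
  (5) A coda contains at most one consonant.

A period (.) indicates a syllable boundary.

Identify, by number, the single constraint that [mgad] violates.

4

[mgad]: syllable 1 coda contains /d/.
This is a violation of constraint 4: "/d/ is not permitted in coda position."
The remaining constraints (1, 2, 3, 5) are satisfied.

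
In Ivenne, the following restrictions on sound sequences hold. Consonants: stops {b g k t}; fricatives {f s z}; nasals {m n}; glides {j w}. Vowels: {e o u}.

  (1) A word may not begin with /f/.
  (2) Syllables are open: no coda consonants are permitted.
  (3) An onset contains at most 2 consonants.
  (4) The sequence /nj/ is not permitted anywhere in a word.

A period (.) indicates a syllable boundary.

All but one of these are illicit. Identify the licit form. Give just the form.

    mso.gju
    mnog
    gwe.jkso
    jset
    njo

mso.gju — σ1 onset /ms/ (2C), coda /∅/ ok; σ2 onset /gj/ (2C), coda /∅/ ok → licit
mnog — violates constraint 2: syllable 1 coda /g/ has 1 consonant (> 0) → illicit
gwe.jkso — violates constraint 3: syllable 2 onset /jks/ has 3 consonants (> 2) → illicit
jset — violates constraint 2: syllable 1 coda /t/ has 1 consonant (> 0) → illicit
njo — violates constraint 4: contains banned sequence /nj/ → illicit

mso.gju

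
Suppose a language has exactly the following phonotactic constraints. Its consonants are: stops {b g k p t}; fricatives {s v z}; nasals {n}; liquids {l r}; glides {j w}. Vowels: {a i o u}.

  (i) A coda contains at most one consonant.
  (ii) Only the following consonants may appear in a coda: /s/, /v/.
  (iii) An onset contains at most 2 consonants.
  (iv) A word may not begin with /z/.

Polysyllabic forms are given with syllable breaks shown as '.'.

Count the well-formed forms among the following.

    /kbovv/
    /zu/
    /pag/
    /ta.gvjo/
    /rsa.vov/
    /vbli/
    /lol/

/kbovv/ — violates constraint (i): syllable 1 coda /vv/ has 2 consonants (> 1) → ill-formed
/zu/ — violates constraint (iv): word begins with /z/ → ill-formed
/pag/ — violates constraint (ii): syllable 1 coda contains /g/, which is not a licensed coda consonant → ill-formed
/ta.gvjo/ — violates constraint (iii): syllable 2 onset /gvj/ has 3 consonants (> 2) → ill-formed
/rsa.vov/ — σ1 onset /rs/ (2C), coda /∅/ ok; σ2 onset /v/, coda /v/ ok → well-formed
/vbli/ — violates constraint (iii): syllable 1 onset /vbl/ has 3 consonants (> 2) → ill-formed
/lol/ — violates constraint (ii): syllable 1 coda contains /l/, which is not a licensed coda consonant → ill-formed
Well-formed: /rsa.vov/ → 1.

1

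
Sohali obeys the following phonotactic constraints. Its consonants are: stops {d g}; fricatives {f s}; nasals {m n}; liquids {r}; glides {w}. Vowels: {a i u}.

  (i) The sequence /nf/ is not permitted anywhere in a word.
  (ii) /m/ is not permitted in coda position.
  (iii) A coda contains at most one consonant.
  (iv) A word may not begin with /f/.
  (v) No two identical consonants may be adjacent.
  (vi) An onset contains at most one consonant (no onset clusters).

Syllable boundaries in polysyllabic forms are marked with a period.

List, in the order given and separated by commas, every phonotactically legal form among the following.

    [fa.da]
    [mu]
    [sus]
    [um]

[fa.da] — violates constraint (iv): word begins with /f/ → phonotactically illegal
[mu] — σ1 onset /m/, coda /∅/ ok → phonotactically legal
[sus] — σ1 onset /s/, coda /s/ ok → phonotactically legal
[um] — violates constraint (ii): syllable 1 coda contains /m/ → phonotactically illegal

[mu], [sus]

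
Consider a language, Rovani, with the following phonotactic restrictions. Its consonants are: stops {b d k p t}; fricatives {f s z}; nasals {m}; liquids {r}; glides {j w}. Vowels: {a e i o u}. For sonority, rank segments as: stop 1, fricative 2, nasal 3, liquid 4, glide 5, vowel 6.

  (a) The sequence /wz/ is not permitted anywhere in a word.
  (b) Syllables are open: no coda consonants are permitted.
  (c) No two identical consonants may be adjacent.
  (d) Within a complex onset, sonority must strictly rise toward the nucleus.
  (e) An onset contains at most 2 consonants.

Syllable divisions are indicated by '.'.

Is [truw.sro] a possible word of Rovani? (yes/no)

[truw.sro] — violates constraint (b): syllable 1 coda /w/ has 1 consonant (> 0) → illicit

no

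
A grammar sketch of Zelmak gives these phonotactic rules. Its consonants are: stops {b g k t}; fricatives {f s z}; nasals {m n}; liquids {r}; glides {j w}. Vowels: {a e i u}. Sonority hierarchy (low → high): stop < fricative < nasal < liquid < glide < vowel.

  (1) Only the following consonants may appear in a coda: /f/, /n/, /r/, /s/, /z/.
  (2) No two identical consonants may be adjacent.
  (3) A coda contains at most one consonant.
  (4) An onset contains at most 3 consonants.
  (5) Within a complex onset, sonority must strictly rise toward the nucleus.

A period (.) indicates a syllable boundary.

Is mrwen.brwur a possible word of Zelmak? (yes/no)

yes

mrwen.brwur — σ1 onset /mrw/ (3→4→5 rises), coda /n/ ok; σ2 onset /brw/ (1→4→5 rises), coda /r/ ok → licit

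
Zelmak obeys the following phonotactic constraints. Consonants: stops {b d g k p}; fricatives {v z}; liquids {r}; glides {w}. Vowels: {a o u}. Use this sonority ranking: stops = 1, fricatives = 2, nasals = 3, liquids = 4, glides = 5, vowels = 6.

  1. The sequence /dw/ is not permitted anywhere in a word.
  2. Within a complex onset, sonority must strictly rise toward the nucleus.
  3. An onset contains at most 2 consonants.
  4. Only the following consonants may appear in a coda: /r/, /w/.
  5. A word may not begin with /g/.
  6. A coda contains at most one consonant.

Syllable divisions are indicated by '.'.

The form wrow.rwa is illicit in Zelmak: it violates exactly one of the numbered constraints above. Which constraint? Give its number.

wrow.rwa: syllable 1 onset /wr/: /w/ (glide, 5) → /r/ (liquid, 4) does not rise.
This is a violation of constraint 2: "Within a complex onset, sonority must strictly rise toward the nucleus."
The remaining constraints (1, 3, 4, 5, 6) are satisfied.

2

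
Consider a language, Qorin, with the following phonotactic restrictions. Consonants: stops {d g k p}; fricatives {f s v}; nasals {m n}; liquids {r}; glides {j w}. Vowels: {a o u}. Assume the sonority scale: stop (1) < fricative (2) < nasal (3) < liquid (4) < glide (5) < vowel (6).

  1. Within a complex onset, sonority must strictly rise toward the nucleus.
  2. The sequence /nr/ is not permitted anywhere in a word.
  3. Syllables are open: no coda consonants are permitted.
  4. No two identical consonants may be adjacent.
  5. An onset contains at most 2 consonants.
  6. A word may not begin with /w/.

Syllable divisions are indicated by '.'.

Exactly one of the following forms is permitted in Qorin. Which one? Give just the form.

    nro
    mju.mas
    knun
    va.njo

nro — violates constraint 2: contains banned sequence /nr/ → not permitted
mju.mas — violates constraint 3: syllable 2 coda /s/ has 1 consonant (> 0) → not permitted
knun — violates constraint 3: syllable 1 coda /n/ has 1 consonant (> 0) → not permitted
va.njo — σ1 onset /v/, coda /∅/ ok; σ2 onset /nj/ (3→5 rises), coda /∅/ ok → permitted

va.njo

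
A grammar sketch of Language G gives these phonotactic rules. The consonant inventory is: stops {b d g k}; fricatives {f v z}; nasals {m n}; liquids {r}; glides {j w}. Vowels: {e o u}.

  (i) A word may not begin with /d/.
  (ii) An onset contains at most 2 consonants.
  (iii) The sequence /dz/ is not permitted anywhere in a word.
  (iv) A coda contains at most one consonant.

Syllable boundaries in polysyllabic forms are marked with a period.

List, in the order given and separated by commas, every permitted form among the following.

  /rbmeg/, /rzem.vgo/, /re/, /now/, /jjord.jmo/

/rzem.vgo/, /re/, /now/

/rbmeg/ — violates constraint (ii): syllable 1 onset /rbm/ has 3 consonants (> 2) → not permitted
/rzem.vgo/ — σ1 onset /rz/ (2C), coda /m/ ok; σ2 onset /vg/ (2C), coda /∅/ ok → permitted
/re/ — σ1 onset /r/, coda /∅/ ok → permitted
/now/ — σ1 onset /n/, coda /w/ ok → permitted
/jjord.jmo/ — violates constraint (iv): syllable 1 coda /rd/ has 2 consonants (> 1) → not permitted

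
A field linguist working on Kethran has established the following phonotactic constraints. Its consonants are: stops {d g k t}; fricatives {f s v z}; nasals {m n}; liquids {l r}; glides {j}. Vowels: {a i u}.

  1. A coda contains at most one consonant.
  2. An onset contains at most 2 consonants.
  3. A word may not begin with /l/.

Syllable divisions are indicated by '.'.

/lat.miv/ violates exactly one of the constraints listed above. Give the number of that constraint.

3

/lat.miv/: word begins with /l/.
This is a violation of constraint 3: "A word may not begin with /l/."
The remaining constraints (1, 2) are satisfied.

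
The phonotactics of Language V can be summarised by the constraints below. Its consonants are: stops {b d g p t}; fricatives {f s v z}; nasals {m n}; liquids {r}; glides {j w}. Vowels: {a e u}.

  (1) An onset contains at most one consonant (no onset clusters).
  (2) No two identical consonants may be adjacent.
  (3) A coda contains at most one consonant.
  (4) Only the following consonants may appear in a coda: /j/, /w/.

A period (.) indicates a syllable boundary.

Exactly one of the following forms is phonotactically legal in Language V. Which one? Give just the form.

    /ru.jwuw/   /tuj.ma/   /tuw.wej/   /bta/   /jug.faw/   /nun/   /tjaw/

/ru.jwuw/ — violates constraint 1: syllable 2 onset /jw/ has 2 consonants (> 1) → phonotactically illegal
/tuj.ma/ — σ1 onset /t/, coda /j/ ok; σ2 onset /m/, coda /∅/ ok → phonotactically legal
/tuw.wej/ — violates constraint 2: adjacent identical consonants /ww/ → phonotactically illegal
/bta/ — violates constraint 1: syllable 1 onset /bt/ has 2 consonants (> 1) → phonotactically illegal
/jug.faw/ — violates constraint 4: syllable 1 coda contains /g/, which is not a licensed coda consonant → phonotactically illegal
/nun/ — violates constraint 4: syllable 1 coda contains /n/, which is not a licensed coda consonant → phonotactically illegal
/tjaw/ — violates constraint 1: syllable 1 onset /tj/ has 2 consonants (> 1) → phonotactically illegal

/tuj.ma/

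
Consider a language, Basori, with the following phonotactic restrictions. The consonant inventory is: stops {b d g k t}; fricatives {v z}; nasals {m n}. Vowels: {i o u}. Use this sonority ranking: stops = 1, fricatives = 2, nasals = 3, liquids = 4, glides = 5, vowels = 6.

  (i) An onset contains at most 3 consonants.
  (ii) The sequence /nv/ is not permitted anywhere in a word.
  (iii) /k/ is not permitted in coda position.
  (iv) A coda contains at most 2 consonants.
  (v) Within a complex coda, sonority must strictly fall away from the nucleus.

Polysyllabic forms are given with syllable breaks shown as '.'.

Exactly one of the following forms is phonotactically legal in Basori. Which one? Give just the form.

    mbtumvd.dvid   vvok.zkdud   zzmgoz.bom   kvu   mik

mbtumvd.dvid — violates constraint (iv): syllable 1 coda /mvd/ has 3 consonants (> 2) → phonotactically illegal
vvok.zkdud — violates constraint (iii): syllable 1 coda contains /k/ → phonotactically illegal
zzmgoz.bom — violates constraint (i): syllable 1 onset /zzmg/ has 4 consonants (> 3) → phonotactically illegal
kvu — σ1 onset /kv/ (2C), coda /∅/ ok → phonotactically legal
mik — violates constraint (iii): syllable 1 coda contains /k/ → phonotactically illegal

kvu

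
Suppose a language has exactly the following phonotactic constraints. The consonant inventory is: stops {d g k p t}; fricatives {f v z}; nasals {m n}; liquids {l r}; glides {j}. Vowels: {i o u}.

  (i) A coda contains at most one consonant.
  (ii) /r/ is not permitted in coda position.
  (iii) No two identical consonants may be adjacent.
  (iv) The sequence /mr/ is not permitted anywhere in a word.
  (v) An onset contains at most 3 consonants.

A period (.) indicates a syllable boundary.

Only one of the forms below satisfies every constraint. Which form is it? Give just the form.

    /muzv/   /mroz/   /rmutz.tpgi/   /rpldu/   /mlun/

/mlun/

/muzv/ — violates constraint (i): syllable 1 coda /zv/ has 2 consonants (> 1) → not permitted
/mroz/ — violates constraint (iv): contains banned sequence /mr/ → not permitted
/rmutz.tpgi/ — violates constraint (i): syllable 1 coda /tz/ has 2 consonants (> 1) → not permitted
/rpldu/ — violates constraint (v): syllable 1 onset /rpld/ has 4 consonants (> 3) → not permitted
/mlun/ — σ1 onset /ml/ (2C), coda /n/ ok → permitted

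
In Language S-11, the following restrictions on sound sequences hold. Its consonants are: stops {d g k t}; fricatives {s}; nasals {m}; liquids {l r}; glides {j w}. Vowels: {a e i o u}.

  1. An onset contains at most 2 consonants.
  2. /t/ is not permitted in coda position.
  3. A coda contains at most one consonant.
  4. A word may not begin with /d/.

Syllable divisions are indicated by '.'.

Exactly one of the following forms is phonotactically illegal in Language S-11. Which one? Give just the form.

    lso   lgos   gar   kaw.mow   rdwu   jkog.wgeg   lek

lso — σ1 onset /ls/ (2C), coda /∅/ ok → phonotactically legal
lgos — σ1 onset /lg/ (2C), coda /s/ ok → phonotactically legal
gar — σ1 onset /g/, coda /r/ ok → phonotactically legal
kaw.mow — σ1 onset /k/, coda /w/ ok; σ2 onset /m/, coda /w/ ok → phonotactically legal
rdwu — violates constraint 1: syllable 1 onset /rdw/ has 3 consonants (> 2) → phonotactically illegal
jkog.wgeg — σ1 onset /jk/ (2C), coda /g/ ok; σ2 onset /wg/ (2C), coda /g/ ok → phonotactically legal
lek — σ1 onset /l/, coda /k/ ok → phonotactically legal

rdwu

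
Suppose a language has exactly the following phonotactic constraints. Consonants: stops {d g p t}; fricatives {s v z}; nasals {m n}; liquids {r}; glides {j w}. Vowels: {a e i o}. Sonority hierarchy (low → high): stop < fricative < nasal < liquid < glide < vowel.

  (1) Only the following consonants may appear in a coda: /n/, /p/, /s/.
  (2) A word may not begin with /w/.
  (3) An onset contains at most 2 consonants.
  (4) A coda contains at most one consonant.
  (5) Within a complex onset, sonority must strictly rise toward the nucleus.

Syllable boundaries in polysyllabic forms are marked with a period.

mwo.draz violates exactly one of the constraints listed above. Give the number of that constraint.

1

mwo.draz: syllable 2 coda contains /z/, which is not a licensed coda consonant.
This is a violation of constraint 1: "Only the following consonants may appear in a coda: /n/, /p/, /s/."
The remaining constraints (2, 3, 4, 5) are satisfied.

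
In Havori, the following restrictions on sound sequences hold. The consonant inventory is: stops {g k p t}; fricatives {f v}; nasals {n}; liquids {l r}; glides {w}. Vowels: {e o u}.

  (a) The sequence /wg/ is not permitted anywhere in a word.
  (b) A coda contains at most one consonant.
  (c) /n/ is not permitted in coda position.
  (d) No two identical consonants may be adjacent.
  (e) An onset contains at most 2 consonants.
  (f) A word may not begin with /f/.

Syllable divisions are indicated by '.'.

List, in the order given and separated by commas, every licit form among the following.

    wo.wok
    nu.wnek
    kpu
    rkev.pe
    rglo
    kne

wo.wok, nu.wnek, kpu, rkev.pe, kne

wo.wok — σ1 onset /w/, coda /∅/ ok; σ2 onset /w/, coda /k/ ok → licit
nu.wnek — σ1 onset /n/, coda /∅/ ok; σ2 onset /wn/ (2C), coda /k/ ok → licit
kpu — σ1 onset /kp/ (2C), coda /∅/ ok → licit
rkev.pe — σ1 onset /rk/ (2C), coda /v/ ok; σ2 onset /p/, coda /∅/ ok → licit
rglo — violates constraint (e): syllable 1 onset /rgl/ has 3 consonants (> 2) → illicit
kne — σ1 onset /kn/ (2C), coda /∅/ ok → licit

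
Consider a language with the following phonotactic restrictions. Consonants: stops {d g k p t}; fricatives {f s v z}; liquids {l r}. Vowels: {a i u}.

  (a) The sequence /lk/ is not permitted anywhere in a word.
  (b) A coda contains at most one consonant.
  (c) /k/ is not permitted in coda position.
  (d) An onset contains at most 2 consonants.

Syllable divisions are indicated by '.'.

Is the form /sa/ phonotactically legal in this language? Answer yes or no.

yes

/sa/ — σ1 onset /s/, coda /∅/ ok → phonotactically legal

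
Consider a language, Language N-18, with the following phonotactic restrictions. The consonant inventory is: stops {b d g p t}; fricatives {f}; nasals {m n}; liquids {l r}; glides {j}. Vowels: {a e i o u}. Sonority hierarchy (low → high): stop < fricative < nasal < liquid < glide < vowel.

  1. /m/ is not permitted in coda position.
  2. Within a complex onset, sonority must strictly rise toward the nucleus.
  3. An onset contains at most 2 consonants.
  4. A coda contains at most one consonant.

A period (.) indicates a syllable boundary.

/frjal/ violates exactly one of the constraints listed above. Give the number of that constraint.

3

/frjal/: syllable 1 onset /frj/ has 3 consonants (> 2).
This is a violation of constraint 3: "An onset contains at most 2 consonants."
The remaining constraints (1, 2, 4) are satisfied.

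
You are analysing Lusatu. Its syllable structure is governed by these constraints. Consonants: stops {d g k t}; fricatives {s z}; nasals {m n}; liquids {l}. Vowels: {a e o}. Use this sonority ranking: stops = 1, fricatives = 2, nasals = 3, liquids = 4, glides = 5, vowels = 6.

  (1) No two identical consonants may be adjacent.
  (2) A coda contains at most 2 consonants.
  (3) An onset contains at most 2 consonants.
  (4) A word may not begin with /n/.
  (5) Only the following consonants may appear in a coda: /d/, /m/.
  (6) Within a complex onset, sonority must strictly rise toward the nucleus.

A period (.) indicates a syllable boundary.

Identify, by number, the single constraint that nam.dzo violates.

nam.dzo: word begins with /n/.
This is a violation of constraint 4: "A word may not begin with /n/."
The remaining constraints (1, 2, 3, 5, 6) are satisfied.

4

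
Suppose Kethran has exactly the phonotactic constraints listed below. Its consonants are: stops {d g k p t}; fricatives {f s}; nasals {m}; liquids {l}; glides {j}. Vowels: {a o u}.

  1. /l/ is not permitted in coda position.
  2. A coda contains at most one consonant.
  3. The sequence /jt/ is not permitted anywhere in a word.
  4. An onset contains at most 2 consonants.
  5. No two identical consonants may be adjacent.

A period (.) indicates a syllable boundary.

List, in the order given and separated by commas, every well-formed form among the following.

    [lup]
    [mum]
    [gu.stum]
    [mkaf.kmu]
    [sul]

[lup] — σ1 onset /l/, coda /p/ ok → well-formed
[mum] — σ1 onset /m/, coda /m/ ok → well-formed
[gu.stum] — σ1 onset /g/, coda /∅/ ok; σ2 onset /st/ (2C), coda /m/ ok → well-formed
[mkaf.kmu] — σ1 onset /mk/ (2C), coda /f/ ok; σ2 onset /km/ (2C), coda /∅/ ok → well-formed
[sul] — violates constraint 1: syllable 1 coda contains /l/ → ill-formed

[lup], [mum], [gu.stum], [mkaf.kmu]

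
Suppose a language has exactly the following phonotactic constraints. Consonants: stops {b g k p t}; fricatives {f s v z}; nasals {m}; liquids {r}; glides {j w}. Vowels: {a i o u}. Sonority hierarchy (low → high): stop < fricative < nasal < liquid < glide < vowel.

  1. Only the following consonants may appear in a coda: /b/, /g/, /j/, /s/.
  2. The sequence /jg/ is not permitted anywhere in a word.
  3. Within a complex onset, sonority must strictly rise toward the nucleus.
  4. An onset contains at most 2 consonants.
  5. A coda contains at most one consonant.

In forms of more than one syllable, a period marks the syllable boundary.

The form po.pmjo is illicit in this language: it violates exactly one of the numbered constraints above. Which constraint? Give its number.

po.pmjo: syllable 2 onset /pmj/ has 3 consonants (> 2).
This is a violation of constraint 4: "An onset contains at most 2 consonants."
The remaining constraints (1, 2, 3, 5) are satisfied.

4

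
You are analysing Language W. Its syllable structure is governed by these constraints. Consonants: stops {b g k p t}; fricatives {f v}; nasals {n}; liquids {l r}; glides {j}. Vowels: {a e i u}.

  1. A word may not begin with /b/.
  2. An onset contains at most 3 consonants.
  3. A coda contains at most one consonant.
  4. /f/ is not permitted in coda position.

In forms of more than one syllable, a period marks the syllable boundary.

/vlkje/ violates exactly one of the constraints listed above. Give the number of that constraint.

2

/vlkje/: syllable 1 onset /vlkj/ has 4 consonants (> 3).
This is a violation of constraint 2: "An onset contains at most 3 consonants."
The remaining constraints (1, 3, 4) are satisfied.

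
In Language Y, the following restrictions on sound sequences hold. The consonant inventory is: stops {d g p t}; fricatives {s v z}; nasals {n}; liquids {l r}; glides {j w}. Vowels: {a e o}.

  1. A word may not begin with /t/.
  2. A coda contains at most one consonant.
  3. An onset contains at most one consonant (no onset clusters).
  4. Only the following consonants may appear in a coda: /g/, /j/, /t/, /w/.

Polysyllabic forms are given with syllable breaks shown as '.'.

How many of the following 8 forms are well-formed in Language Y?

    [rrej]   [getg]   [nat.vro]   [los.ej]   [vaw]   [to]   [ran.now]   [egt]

[rrej] — violates constraint 3: syllable 1 onset /rr/ has 2 consonants (> 1) → ill-formed
[getg] — violates constraint 2: syllable 1 coda /tg/ has 2 consonants (> 1) → ill-formed
[nat.vro] — violates constraint 3: syllable 2 onset /vr/ has 2 consonants (> 1) → ill-formed
[los.ej] — violates constraint 4: syllable 1 coda contains /s/, which is not a licensed coda consonant → ill-formed
[vaw] — σ1 onset /v/, coda /w/ ok → well-formed
[to] — violates constraint 1: word begins with /t/ → ill-formed
[ran.now] — violates constraint 4: syllable 1 coda contains /n/, which is not a licensed coda consonant → ill-formed
[egt] — violates constraint 2: syllable 1 coda /gt/ has 2 consonants (> 1) → ill-formed
Well-formed: [vaw] → 1.

1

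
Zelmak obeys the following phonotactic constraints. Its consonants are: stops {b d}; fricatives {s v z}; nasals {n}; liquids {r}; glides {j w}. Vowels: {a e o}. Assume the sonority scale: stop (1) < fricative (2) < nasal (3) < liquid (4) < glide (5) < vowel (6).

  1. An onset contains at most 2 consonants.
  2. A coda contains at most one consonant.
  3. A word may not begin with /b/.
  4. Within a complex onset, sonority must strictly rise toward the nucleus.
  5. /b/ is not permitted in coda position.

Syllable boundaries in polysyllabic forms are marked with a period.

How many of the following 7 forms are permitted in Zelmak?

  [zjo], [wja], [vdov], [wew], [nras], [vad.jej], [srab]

[zjo] — σ1 onset /zj/ (2→5 rises), coda /∅/ ok → permitted
[wja] — violates constraint 4: syllable 1 onset /wj/: /w/ (glide, 5) → /j/ (glide, 5) does not rise → not permitted
[vdov] — violates constraint 4: syllable 1 onset /vd/: /v/ (fricative, 2) → /d/ (stop, 1) does not rise → not permitted
[wew] — σ1 onset /w/, coda /w/ ok → permitted
[nras] — σ1 onset /nr/ (3→4 rises), coda /s/ ok → permitted
[vad.jej] — σ1 onset /v/, coda /d/ ok; σ2 onset /j/, coda /j/ ok → permitted
[srab] — violates constraint 5: syllable 1 coda contains /b/ → not permitted
Permitted: [zjo], [wew], [nras], [vad.jej] → 4.

4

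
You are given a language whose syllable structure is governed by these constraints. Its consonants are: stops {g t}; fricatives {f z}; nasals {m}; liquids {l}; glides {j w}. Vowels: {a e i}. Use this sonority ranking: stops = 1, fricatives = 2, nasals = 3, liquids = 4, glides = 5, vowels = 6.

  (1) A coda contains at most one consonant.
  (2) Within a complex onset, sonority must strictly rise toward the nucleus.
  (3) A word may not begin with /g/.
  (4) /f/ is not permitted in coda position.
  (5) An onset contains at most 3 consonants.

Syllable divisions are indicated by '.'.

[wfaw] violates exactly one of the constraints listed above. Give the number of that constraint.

[wfaw]: syllable 1 onset /wf/: /w/ (glide, 5) → /f/ (fricative, 2) does not rise.
This is a violation of constraint 2: "Within a complex onset, sonority must strictly rise toward the nucleus."
The remaining constraints (1, 3, 4, 5) are satisfied.

2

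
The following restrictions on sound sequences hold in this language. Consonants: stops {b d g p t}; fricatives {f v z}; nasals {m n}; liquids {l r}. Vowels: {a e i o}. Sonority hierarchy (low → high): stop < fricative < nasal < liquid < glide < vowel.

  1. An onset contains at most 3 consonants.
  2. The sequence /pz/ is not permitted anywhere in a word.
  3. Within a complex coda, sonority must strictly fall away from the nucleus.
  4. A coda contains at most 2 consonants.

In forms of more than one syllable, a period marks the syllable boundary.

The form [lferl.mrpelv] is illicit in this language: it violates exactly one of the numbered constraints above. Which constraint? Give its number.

[lferl.mrpelv]: syllable 1 coda /rl/: /r/ (liquid, 4) → /l/ (liquid, 4) does not fall.
This is a violation of constraint 3: "Within a complex coda, sonority must strictly fall away from the nucleus."
The remaining constraints (1, 2, 4) are satisfied.

3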